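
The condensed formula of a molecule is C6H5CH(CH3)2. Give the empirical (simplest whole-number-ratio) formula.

C3H4

Element totals:
  C: 9
  H: 12
Molecular formula: C9H12.
gcd of subscripts = 3; dividing each by 3:
  C: 9/3 = 3
  H: 12/3 = 4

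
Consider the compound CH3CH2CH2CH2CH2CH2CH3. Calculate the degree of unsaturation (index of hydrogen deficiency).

Atom tally by fragment:
  CH3 → C:1 H:3
  CH2 → C:1 H:2
  CH2 → C:1 H:2
  CH2 → C:1 H:2
  CH2 → C:1 H:2
  CH2 → C:1 H:2
  CH3 → C:1 H:3
Element totals:
  C: 7
  H: 16
Molecular formula: C7H16.
DoU = (2C + 2 + N − H − X) / 2 = (2·7 + 2 + 0 − 16 − 0) / 2 = 0.

0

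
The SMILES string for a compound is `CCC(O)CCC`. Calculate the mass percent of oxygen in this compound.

Atom tally by fragment:
  CH3 → C:1 H:3
  CH2 → C:1 H:2
  CH(OH) → C:1 H:2 O:1
  CH2 → C:1 H:2
  CH2 → C:1 H:2
  CH3 → C:1 H:3
Element totals:
  C: 6
  H: 14
  O: 1
Molecular formula: C6H14O.
Molar mass = 102.177 g/mol.
Mass from O: 1 × 15.999 = 15.999 g/mol.
%O = 15.999 / 102.177 × 100 = 15.66%.

15.66%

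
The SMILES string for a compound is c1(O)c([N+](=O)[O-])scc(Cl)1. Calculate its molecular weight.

Atom tally by fragment:
  thiophene ring core → C:4 H:4 S:1
  (− 3 ring H displaced by substituents)
  + OH → O:1 H:1
  + NO2 → N:1 O:2
  + Cl → Cl:1
Element totals:
  C: 4
  H: 2
  Cl: 1
  N: 1
  O: 3
  S: 1
Molecular formula: C4H2ClNO3S.
  M = 4(12.011) + 2(1.008) + 35.45 + 14.007 + 3(15.999) + 32.06
    = 48.044 + 2.016 + 35.450 + 14.007 + 47.997 + 32.060 = 179.574

179.57 g/mol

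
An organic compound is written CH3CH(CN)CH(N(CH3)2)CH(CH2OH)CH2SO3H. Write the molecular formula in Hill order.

Atom tally by fragment:
  CH3 → C:1 H:3
  CH(CN) → C:2 H:1 N:1
  CH(N(CH3)2) → C:3 H:7 N:1
  CH(CH2OH) → C:2 H:4 O:1
  CH2SO3H → C:1 H:3 S:1 O:3
Element totals:
  C: 9
  H: 18
  N: 2
  O: 4
  S: 1

C9H18N2O4S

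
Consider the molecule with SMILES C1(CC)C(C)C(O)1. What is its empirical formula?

Atom tally by fragment:
  cyclopropane ring core → C:3 H:6
  (− 3 ring H displaced by substituents)
  + C2H5 → C:2 H:5
  + CH3 → C:1 H:3
  + OH → O:1 H:1
Element totals:
  C: 6
  H: 12
  O: 1
Molecular formula: C6H12O.
gcd of subscripts (6, 12, 1) = 1, so the empirical formula equals the molecular formula.

C6H12O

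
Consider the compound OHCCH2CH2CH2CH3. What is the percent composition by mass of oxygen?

Element totals:
  C: 5
  H: 10
  O: 1
Molecular formula: C5H10O.
Molar mass = 86.134 g/mol.
Mass from O: 1 × 15.999 = 15.999 g/mol.
%O = 15.999 / 86.134 × 100 = 18.57%.

18.57%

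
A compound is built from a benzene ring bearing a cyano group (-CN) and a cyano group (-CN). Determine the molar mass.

128.13 g/mol

Atom tally by fragment:
  benzene ring core → C:6 H:6
  (− 2 ring H displaced by substituents)
  + CN → C:1 N:1
  + CN → C:1 N:1
Element totals:
  C: 8
  H: 4
  N: 2
Molecular formula: C8H4N2.
  M = 8(12.011) + 4(1.008) + 2(14.007)
    = 96.088 + 4.032 + 28.014 = 128.134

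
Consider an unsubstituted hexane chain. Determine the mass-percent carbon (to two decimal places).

Atom tally by fragment:
  CH3 → C:1 H:3
  CH2 → C:1 H:2
  CH2 → C:1 H:2
  CH2 → C:1 H:2
  CH2 → C:1 H:2
  CH3 → C:1 H:3
Element totals:
  C: 6
  H: 14
Molecular formula: C6H14.
Molar mass = 86.178 g/mol.
Mass from C: 6 × 12.011 = 72.066 g/mol.
%C = 72.066 / 86.178 × 100 = 83.62%.

83.62%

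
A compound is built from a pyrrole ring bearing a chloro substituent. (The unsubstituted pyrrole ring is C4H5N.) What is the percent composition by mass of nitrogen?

13.80%

Atom tally by fragment:
  pyrrole ring core → C:4 H:5 N:1
  (− 1 ring H displaced by substituents)
  + Cl → Cl:1
Element totals:
  C: 4
  H: 4
  Cl: 1
  N: 1
Molecular formula: C4H4ClN.
Molar mass = 101.533 g/mol.
Mass from N: 1 × 14.007 = 14.007 g/mol.
%N = 14.007 / 101.533 × 100 = 13.80%.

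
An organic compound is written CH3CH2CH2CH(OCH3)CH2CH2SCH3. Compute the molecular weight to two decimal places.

162.29 g/mol

Atom tally by fragment:
  CH3 → C:1 H:3
  CH2 → C:1 H:2
  CH2 → C:1 H:2
  CH(OCH3) → C:2 H:4 O:1
  CH2 → C:1 H:2
  CH2SCH3 → C:2 H:5 S:1
Element totals:
  C: 8
  H: 18
  O: 1
  S: 1
Molecular formula: C8H18OS.
  M = 8(12.011) + 18(1.008) + 15.999 + 32.06
    = 96.088 + 18.144 + 15.999 + 32.060 = 162.291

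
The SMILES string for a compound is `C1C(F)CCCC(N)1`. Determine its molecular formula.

C6H12FN

Atom tally by fragment:
  cyclohexane ring core → C:6 H:12
  (− 2 ring H displaced by substituents)
  + F → F:1
  + NH2 → N:1 H:2
Element totals:
  C: 6
  H: 12
  F: 1
  N: 1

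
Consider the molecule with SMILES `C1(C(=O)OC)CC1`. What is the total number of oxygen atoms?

2

Atom tally by fragment:
  cyclopropane ring core → C:3 H:6
  (− 1 ring H displaced by substituents)
  + COOCH3 → C:2 H:3 O:2
Element totals:
  C: 5
  H: 8
  O: 2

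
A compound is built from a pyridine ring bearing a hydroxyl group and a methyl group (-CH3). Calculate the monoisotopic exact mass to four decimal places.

109.0528

Atom tally by fragment:
  pyridine ring core → C:5 H:5 N:1
  (− 2 ring H displaced by substituents)
  + OH → O:1 H:1
  + CH3 → C:1 H:3
Element totals:
  C: 6
  H: 7
  N: 1
  O: 1
Molecular formula: C6H7NO.
  M = 6(12.0) + 7(1.007825) + 14.003074 + 15.994915
    = 72.000000 + 7.054775 + 14.003074 + 15.994915 = 109.052764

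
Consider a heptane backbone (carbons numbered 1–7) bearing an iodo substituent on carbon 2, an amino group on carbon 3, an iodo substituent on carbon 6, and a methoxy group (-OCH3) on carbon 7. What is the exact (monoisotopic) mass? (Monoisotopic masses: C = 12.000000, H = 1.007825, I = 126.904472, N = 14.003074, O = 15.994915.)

Atom tally by fragment:
  CH3 → C:1 H:3
  CH(I) → C:1 H:1 I:1
  CH(NH2) → C:1 H:3 N:1
  CH2 → C:1 H:2
  CH2 → C:1 H:2
  CH(I) → C:1 H:1 I:1
  CH2OCH3 → C:2 H:5 O:1
Element totals:
  C: 8
  H: 17
  I: 2
  N: 1
  O: 1
Molecular formula: C8H17I2NO.
  M = 8(12.0) + 17(1.007825) + 2(126.904472) + 14.003074 + 15.994915
    = 96.000000 + 17.133025 + 253.808944 + 14.003074 + 15.994915 = 396.939958

396.9400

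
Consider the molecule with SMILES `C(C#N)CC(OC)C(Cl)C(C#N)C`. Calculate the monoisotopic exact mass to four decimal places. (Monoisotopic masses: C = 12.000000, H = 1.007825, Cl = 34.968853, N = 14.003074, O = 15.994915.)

200.0716

Atom tally by fragment:
  NCCH2 → C:2 H:2 N:1
  CH2 → C:1 H:2
  CH(OCH3) → C:2 H:4 O:1
  CH(Cl) → C:1 H:1 Cl:1
  CH(CN) → C:2 H:1 N:1
  CH3 → C:1 H:3
Element totals:
  C: 9
  H: 13
  Cl: 1
  N: 2
  O: 1
Molecular formula: C9H13ClN2O.
  M = 9(12.0) + 13(1.007825) + 34.968853 + 2(14.003074) + 15.994915
    = 108.000000 + 13.101725 + 34.968853 + 28.006148 + 15.994915 = 200.071641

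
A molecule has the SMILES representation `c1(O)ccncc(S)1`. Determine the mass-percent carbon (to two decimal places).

Atom tally by fragment:
  pyridine ring core → C:5 H:5 N:1
  (− 2 ring H displaced by substituents)
  + OH → O:1 H:1
  + SH → S:1 H:1
Element totals:
  C: 5
  H: 5
  N: 1
  O: 1
  S: 1
Molecular formula: C5H5NOS.
Molar mass = 127.161 g/mol.
Mass from C: 5 × 12.011 = 60.055 g/mol.
%C = 60.055 / 127.161 × 100 = 47.23%.

47.23%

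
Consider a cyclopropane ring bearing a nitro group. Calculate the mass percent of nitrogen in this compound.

16.09%

Atom tally by fragment:
  cyclopropane ring core → C:3 H:6
  (− 1 ring H displaced by substituents)
  + NO2 → N:1 O:2
Element totals:
  C: 3
  H: 5
  N: 1
  O: 2
Molecular formula: C3H5NO2.
Molar mass = 87.078 g/mol.
Mass from N: 1 × 14.007 = 14.007 g/mol.
%N = 14.007 / 87.078 × 100 = 16.09%.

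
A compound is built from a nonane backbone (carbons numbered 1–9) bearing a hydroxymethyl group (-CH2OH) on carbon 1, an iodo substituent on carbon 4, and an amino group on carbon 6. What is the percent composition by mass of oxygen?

Atom tally by fragment:
  HOCH2CH2 → C:2 H:5 O:1
  CH2 → C:1 H:2
  CH2 → C:1 H:2
  CH(I) → C:1 H:1 I:1
  CH2 → C:1 H:2
  CH(NH2) → C:1 H:3 N:1
  CH2 → C:1 H:2
  CH2 → C:1 H:2
  CH3 → C:1 H:3
Element totals:
  C: 10
  H: 22
  I: 1
  N: 1
  O: 1
Molecular formula: C10H22INO.
Molar mass = 299.196 g/mol.
Mass from O: 1 × 15.999 = 15.999 g/mol.
%O = 15.999 / 299.196 × 100 = 5.35%.

5.35%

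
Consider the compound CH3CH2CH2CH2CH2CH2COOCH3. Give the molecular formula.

Element totals:
  C: 8
  H: 16
  O: 2

C8H16O2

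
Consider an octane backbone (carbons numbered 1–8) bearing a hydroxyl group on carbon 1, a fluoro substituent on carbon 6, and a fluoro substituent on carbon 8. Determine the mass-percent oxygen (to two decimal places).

Atom tally by fragment:
  HOCH2 → C:1 H:3 O:1
  CH2 → C:1 H:2
  CH2 → C:1 H:2
  CH2 → C:1 H:2
  CH2 → C:1 H:2
  CH(F) → C:1 H:1 F:1
  CH2 → C:1 H:2
  CH2F → C:1 H:2 F:1
Element totals:
  C: 8
  H: 16
  F: 2
  O: 1
Molecular formula: C8H16F2O.
Molar mass = 166.211 g/mol.
Mass from O: 1 × 15.999 = 15.999 g/mol.
%O = 15.999 / 166.211 × 100 = 9.63%.

9.63%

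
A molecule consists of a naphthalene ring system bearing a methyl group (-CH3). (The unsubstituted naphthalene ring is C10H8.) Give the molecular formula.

C11H10

Atom tally by fragment:
  naphthalene ring system core → C:10 H:8
  (− 1 ring H displaced by substituents)
  + CH3 → C:1 H:3
Element totals:
  C: 11
  H: 10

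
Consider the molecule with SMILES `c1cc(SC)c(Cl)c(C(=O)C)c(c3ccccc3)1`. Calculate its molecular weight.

Atom tally by fragment:
  benzene ring core → C:6 H:6
  (− 4 ring H displaced by substituents)
  + SCH3 → C:1 H:3 S:1
  + Cl → Cl:1
  + COCH3 → C:2 H:3 O:1
  + C6H5 → C:6 H:5
Element totals:
  C: 15
  H: 13
  Cl: 1
  O: 1
  S: 1
Molecular formula: C15H13ClOS.
  M = 15(12.011) + 13(1.008) + 35.45 + 15.999 + 32.06
    = 180.165 + 13.104 + 35.450 + 15.999 + 32.060 = 276.778

276.78 g/mol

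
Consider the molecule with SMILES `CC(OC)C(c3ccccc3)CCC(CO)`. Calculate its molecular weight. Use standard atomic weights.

222.33 g/mol

Atom tally by fragment:
  CH3 → C:1 H:3
  CH(OCH3) → C:2 H:4 O:1
  CH(C6H5) → C:7 H:6
  CH2 → C:1 H:2
  CH2 → C:1 H:2
  CH2CH2OH → C:2 H:5 O:1
Element totals:
  C: 14
  H: 22
  O: 2
Molecular formula: C14H22O2.
  M = 14(12.011) + 22(1.008) + 2(15.999)
    = 168.154 + 22.176 + 31.998 = 222.328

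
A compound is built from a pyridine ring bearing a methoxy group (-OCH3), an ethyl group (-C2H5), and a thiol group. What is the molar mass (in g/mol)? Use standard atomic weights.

169.24 g/mol

Atom tally by fragment:
  pyridine ring core → C:5 H:5 N:1
  (− 3 ring H displaced by substituents)
  + OCH3 → C:1 H:3 O:1
  + C2H5 → C:2 H:5
  + SH → S:1 H:1
Element totals:
  C: 8
  H: 11
  N: 1
  O: 1
  S: 1
Molecular formula: C8H11NOS.
  M = 8(12.011) + 11(1.008) + 14.007 + 15.999 + 32.06
    = 96.088 + 11.088 + 14.007 + 15.999 + 32.060 = 169.242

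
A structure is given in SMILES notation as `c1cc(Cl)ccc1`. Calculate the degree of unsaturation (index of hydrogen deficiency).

4

Atom tally by fragment:
  benzene ring core → C:6 H:6
  (− 1 ring H displaced by substituents)
  + Cl → Cl:1
Element totals:
  C: 6
  H: 5
  Cl: 1
Molecular formula: C6H5Cl.
DoU = (2C + 2 + N − H − X) / 2 = (2·6 + 2 + 0 − 5 − 1) / 2 = 4.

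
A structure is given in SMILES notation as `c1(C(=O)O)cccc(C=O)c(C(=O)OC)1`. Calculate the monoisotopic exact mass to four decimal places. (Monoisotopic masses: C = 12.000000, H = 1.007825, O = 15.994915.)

Atom tally by fragment:
  benzene ring core → C:6 H:6
  (− 3 ring H displaced by substituents)
  + COOH → C:1 H:1 O:2
  + CHO → C:1 H:1 O:1
  + COOCH3 → C:2 H:3 O:2
Element totals:
  C: 10
  H: 8
  O: 5
Molecular formula: C10H8O5.
  M = 10(12.0) + 8(1.007825) + 5(15.994915)
    = 120.000000 + 8.062600 + 79.974575 = 208.037175

208.0372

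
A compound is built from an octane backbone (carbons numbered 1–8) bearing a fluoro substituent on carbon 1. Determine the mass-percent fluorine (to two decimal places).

Atom tally by fragment:
  FCH2 → C:1 H:2 F:1
  CH2 → C:1 H:2
  CH2 → C:1 H:2
  CH2 → C:1 H:2
  CH2 → C:1 H:2
  CH2 → C:1 H:2
  CH2 → C:1 H:2
  CH3 → C:1 H:3
Element totals:
  C: 8
  H: 17
  F: 1
Molecular formula: C8H17F.
Molar mass = 132.222 g/mol.
Mass from F: 1 × 18.998 = 18.998 g/mol.
%F = 18.998 / 132.222 × 100 = 14.37%.

14.37%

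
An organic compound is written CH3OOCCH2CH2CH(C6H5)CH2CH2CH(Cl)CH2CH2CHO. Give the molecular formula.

C17H23ClO3

Atom tally by fragment:
  CH3OOCCH2 → C:3 H:5 O:2
  CH2 → C:1 H:2
  CH(C6H5) → C:7 H:6
  CH2 → C:1 H:2
  CH2 → C:1 H:2
  CH(Cl) → C:1 H:1 Cl:1
  CH2 → C:1 H:2
  CH2CHO → C:2 H:3 O:1
Element totals:
  C: 17
  H: 23
  Cl: 1
  O: 3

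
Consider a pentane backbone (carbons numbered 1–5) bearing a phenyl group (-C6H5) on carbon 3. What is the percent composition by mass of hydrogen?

Atom tally by fragment:
  CH3 → C:1 H:3
  CH2 → C:1 H:2
  CH(C6H5) → C:7 H:6
  CH2 → C:1 H:2
  CH3 → C:1 H:3
Element totals:
  C: 11
  H: 16
Molecular formula: C11H16.
Molar mass = 148.249 g/mol.
Mass from H: 16 × 1.008 = 16.128 g/mol.
%H = 16.128 / 148.249 × 100 = 10.88%.

10.88%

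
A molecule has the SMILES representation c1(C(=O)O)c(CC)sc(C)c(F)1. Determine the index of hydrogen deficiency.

4

Atom tally by fragment:
  thiophene ring core → C:4 H:4 S:1
  (− 4 ring H displaced by substituents)
  + COOH → C:1 H:1 O:2
  + C2H5 → C:2 H:5
  + CH3 → C:1 H:3
  + F → F:1
Element totals:
  C: 8
  H: 9
  F: 1
  O: 2
  S: 1
Molecular formula: C8H9FO2S.
DoU = (2C + 2 + N − H − X) / 2 = (2·8 + 2 + 0 − 9 − 1) / 2 = 4.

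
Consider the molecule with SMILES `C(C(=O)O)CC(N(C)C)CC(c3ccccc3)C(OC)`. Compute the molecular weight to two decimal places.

279.38 g/mol

Atom tally by fragment:
  HOOCCH2 → C:2 H:3 O:2
  CH2 → C:1 H:2
  CH(N(CH3)2) → C:3 H:7 N:1
  CH2 → C:1 H:2
  CH(C6H5) → C:7 H:6
  CH2OCH3 → C:2 H:5 O:1
Element totals:
  C: 16
  H: 25
  N: 1
  O: 3
Molecular formula: C16H25NO3.
  M = 16(12.011) + 25(1.008) + 14.007 + 3(15.999)
    = 192.176 + 25.200 + 14.007 + 47.997 = 279.380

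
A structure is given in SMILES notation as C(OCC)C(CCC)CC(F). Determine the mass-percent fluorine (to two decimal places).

Atom tally by fragment:
  C2H5OCH2 → C:3 H:7 O:1
  CH(CH2CH2CH3) → C:4 H:8
  CH2 → C:1 H:2
  CH2F → C:1 H:2 F:1
Element totals:
  C: 9
  H: 19
  F: 1
  O: 1
Molecular formula: C9H19FO.
Molar mass = 162.248 g/mol.
Mass from F: 1 × 18.998 = 18.998 g/mol.
%F = 18.998 / 162.248 × 100 = 11.71%.

11.71%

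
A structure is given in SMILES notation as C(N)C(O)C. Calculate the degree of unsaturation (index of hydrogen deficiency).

0

Atom tally by fragment:
  H2NCH2 → C:1 H:4 N:1
  CH(OH) → C:1 H:2 O:1
  CH3 → C:1 H:3
Element totals:
  C: 3
  H: 9
  N: 1
  O: 1
Molecular formula: C3H9NO.
DoU = (2C + 2 + N − H − X) / 2 = (2·3 + 2 + 1 − 9 − 0) / 2 = 0.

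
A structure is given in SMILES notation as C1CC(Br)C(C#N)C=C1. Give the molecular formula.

Atom tally by fragment:
  cyclohexene ring core → C:6 H:10
  (− 2 ring H displaced by substituents)
  + Br → Br:1
  + CN → C:1 N:1
Element totals:
  C: 7
  H: 8
  Br: 1
  N: 1

C7H8BrN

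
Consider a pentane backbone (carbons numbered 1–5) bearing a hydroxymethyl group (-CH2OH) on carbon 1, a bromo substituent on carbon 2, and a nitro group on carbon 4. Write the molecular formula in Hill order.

Atom tally by fragment:
  HOCH2CH2 → C:2 H:5 O:1
  CH(Br) → C:1 H:1 Br:1
  CH2 → C:1 H:2
  CH(NO2) → C:1 H:1 N:1 O:2
  CH3 → C:1 H:3
Element totals:
  C: 6
  H: 12
  Br: 1
  N: 1
  O: 3

C6H12BrNO3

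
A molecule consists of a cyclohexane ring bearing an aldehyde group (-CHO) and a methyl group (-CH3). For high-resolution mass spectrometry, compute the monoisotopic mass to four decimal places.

Atom tally by fragment:
  cyclohexane ring core → C:6 H:12
  (− 2 ring H displaced by substituents)
  + CHO → C:1 H:1 O:1
  + CH3 → C:1 H:3
Element totals:
  C: 8
  H: 14
  O: 1
Molecular formula: C8H14O.
  M = 8(12.0) + 14(1.007825) + 15.994915
    = 96.000000 + 14.109550 + 15.994915 = 126.104465

126.1045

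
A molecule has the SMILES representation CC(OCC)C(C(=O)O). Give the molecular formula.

C6H12O3

Atom tally by fragment:
  CH3 → C:1 H:3
  CH(OC2H5) → C:3 H:6 O:1
  CH2COOH → C:2 H:3 O:2
Element totals:
  C: 6
  H: 12
  O: 3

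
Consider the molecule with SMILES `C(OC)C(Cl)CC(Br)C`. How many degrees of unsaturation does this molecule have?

0

Atom tally by fragment:
  CH3OCH2 → C:2 H:5 O:1
  CH(Cl) → C:1 H:1 Cl:1
  CH2 → C:1 H:2
  CH(Br) → C:1 H:1 Br:1
  CH3 → C:1 H:3
Element totals:
  C: 6
  H: 12
  Br: 1
  Cl: 1
  O: 1
Molecular formula: C6H12BrClO.
DoU = (2C + 2 + N − H − X) / 2 = (2·6 + 2 + 0 − 12 − 2) / 2 = 0.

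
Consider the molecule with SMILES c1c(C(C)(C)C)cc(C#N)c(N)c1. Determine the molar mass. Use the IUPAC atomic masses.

174.25 g/mol

Atom tally by fragment:
  benzene ring core → C:6 H:6
  (− 3 ring H displaced by substituents)
  + C(CH3)3 → C:4 H:9
  + CN → C:1 N:1
  + NH2 → N:1 H:2
Element totals:
  C: 11
  H: 14
  N: 2
Molecular formula: C11H14N2.
  M = 11(12.011) + 14(1.008) + 2(14.007)
    = 132.121 + 14.112 + 28.014 = 174.247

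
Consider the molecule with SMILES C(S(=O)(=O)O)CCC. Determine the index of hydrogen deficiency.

Atom tally by fragment:
  HO3SCH2 → C:1 H:3 S:1 O:3
  CH2 → C:1 H:2
  CH2 → C:1 H:2
  CH3 → C:1 H:3
Element totals:
  C: 4
  H: 10
  O: 3
  S: 1
Molecular formula: C4H10O3S.
DoU = (2C + 2 + N − H − X) / 2 = (2·4 + 2 + 0 − 10 − 0) / 2 = 0.

0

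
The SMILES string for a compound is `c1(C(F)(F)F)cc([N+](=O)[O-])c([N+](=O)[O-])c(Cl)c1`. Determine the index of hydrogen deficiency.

6

Atom tally by fragment:
  benzene ring core → C:6 H:6
  (− 4 ring H displaced by substituents)
  + CF3 → C:1 F:3
  + NO2 → N:1 O:2
  + NO2 → N:1 O:2
  + Cl → Cl:1
Element totals:
  C: 7
  H: 2
  Cl: 1
  F: 3
  N: 2
  O: 4
Molecular formula: C7H2ClF3N2O4.
DoU = (2C + 2 + N − H − X) / 2 = (2·7 + 2 + 2 − 2 − 4) / 2 = 6.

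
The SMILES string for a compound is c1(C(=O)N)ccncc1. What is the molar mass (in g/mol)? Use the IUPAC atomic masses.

122.13 g/mol

Atom tally by fragment:
  pyridine ring core → C:5 H:5 N:1
  (− 1 ring H displaced by substituents)
  + CONH2 → C:1 H:2 O:1 N:1
Element totals:
  C: 6
  H: 6
  N: 2
  O: 1
Molecular formula: C6H6N2O.
  M = 6(12.011) + 6(1.008) + 2(14.007) + 15.999
    = 72.066 + 6.048 + 28.014 + 15.999 = 122.127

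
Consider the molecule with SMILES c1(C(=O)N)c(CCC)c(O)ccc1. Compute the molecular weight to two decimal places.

179.22 g/mol

Atom tally by fragment:
  benzene ring core → C:6 H:6
  (− 3 ring H displaced by substituents)
  + CONH2 → C:1 H:2 O:1 N:1
  + CH2CH2CH3 → C:3 H:7
  + OH → O:1 H:1
Element totals:
  C: 10
  H: 13
  N: 1
  O: 2
Molecular formula: C10H13NO2.
  M = 10(12.011) + 13(1.008) + 14.007 + 2(15.999)
    = 120.110 + 13.104 + 14.007 + 31.998 = 179.219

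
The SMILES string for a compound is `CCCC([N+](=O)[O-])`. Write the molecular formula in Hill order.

Atom tally by fragment:
  CH3 → C:1 H:3
  CH2 → C:1 H:2
  CH2 → C:1 H:2
  CH2NO2 → C:1 H:2 N:1 O:2
Element totals:
  C: 4
  H: 9
  N: 1
  O: 2

C4H9NO2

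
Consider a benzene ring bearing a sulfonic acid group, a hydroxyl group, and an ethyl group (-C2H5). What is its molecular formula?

Atom tally by fragment:
  benzene ring core → C:6 H:6
  (− 3 ring H displaced by substituents)
  + SO3H → S:1 O:3 H:1
  + OH → O:1 H:1
  + C2H5 → C:2 H:5
Element totals:
  C: 8
  H: 10
  O: 4
  S: 1

C8H10O4S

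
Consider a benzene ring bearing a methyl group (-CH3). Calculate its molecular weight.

Atom tally by fragment:
  benzene ring core → C:6 H:6
  (− 1 ring H displaced by substituents)
  + CH3 → C:1 H:3
Element totals:
  C: 7
  H: 8
Molecular formula: C7H8.
  M = 7(12.011) + 8(1.008)
    = 84.077 + 8.064 = 92.141

92.14 g/mol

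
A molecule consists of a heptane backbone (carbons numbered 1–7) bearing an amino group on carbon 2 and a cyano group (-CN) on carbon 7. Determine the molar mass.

Atom tally by fragment:
  CH3 → C:1 H:3
  CH(NH2) → C:1 H:3 N:1
  CH2 → C:1 H:2
  CH2 → C:1 H:2
  CH2 → C:1 H:2
  CH2 → C:1 H:2
  CH2CN → C:2 H:2 N:1
Element totals:
  C: 8
  H: 16
  N: 2
Molecular formula: C8H16N2.
  M = 8(12.011) + 16(1.008) + 2(14.007)
    = 96.088 + 16.128 + 28.014 = 140.230

140.23 g/mol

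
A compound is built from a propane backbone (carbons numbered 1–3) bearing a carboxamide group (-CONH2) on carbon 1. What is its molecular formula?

Atom tally by fragment:
  H2NOCCH2 → C:2 H:4 O:1 N:1
  CH2 → C:1 H:2
  CH3 → C:1 H:3
Element totals:
  C: 4
  H: 9
  N: 1
  O: 1

C4H9NO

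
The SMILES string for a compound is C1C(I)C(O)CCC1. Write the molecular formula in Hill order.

C6H11IO

Atom tally by fragment:
  cyclohexane ring core → C:6 H:12
  (− 2 ring H displaced by substituents)
  + I → I:1
  + OH → O:1 H:1
Element totals:
  C: 6
  H: 11
  I: 1
  O: 1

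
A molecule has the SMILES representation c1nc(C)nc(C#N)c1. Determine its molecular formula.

C6H5N3

Atom tally by fragment:
  pyrimidine ring core → C:4 H:4 N:2
  (− 2 ring H displaced by substituents)
  + CH3 → C:1 H:3
  + CN → C:1 N:1
Element totals:
  C: 6
  H: 5
  N: 3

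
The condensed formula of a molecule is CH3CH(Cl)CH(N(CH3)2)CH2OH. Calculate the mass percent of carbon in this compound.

47.53%

Element totals:
  C: 6
  H: 14
  Cl: 1
  N: 1
  O: 1
Molecular formula: C6H14ClNO.
Molar mass = 151.634 g/mol.
Mass from C: 6 × 12.011 = 72.066 g/mol.
%C = 72.066 / 151.634 × 100 = 47.53%.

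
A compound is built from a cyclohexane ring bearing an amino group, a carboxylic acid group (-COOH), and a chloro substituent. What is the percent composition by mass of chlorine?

Atom tally by fragment:
  cyclohexane ring core → C:6 H:12
  (− 3 ring H displaced by substituents)
  + NH2 → N:1 H:2
  + COOH → C:1 H:1 O:2
  + Cl → Cl:1
Element totals:
  C: 7
  H: 12
  Cl: 1
  N: 1
  O: 2
Molecular formula: C7H12ClNO2.
Molar mass = 177.628 g/mol.
Mass from Cl: 1 × 35.45 = 35.450 g/mol.
%Cl = 35.450 / 177.628 × 100 = 19.96%.

19.96%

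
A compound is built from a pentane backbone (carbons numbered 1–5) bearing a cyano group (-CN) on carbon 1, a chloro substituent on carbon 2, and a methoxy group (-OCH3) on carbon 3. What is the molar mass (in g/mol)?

Atom tally by fragment:
  NCCH2 → C:2 H:2 N:1
  CH(Cl) → C:1 H:1 Cl:1
  CH(OCH3) → C:2 H:4 O:1
  CH2 → C:1 H:2
  CH3 → C:1 H:3
Element totals:
  C: 7
  H: 12
  Cl: 1
  N: 1
  O: 1
Molecular formula: C7H12ClNO.
  M = 7(12.011) + 12(1.008) + 35.45 + 14.007 + 15.999
    = 84.077 + 12.096 + 35.450 + 14.007 + 15.999 = 161.629

161.63 g/mol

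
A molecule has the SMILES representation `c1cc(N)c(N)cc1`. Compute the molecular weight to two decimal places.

108.14 g/mol

Atom tally by fragment:
  benzene ring core → C:6 H:6
  (− 2 ring H displaced by substituents)
  + NH2 → N:1 H:2
  + NH2 → N:1 H:2
Element totals:
  C: 6
  H: 8
  N: 2
Molecular formula: C6H8N2.
  M = 6(12.011) + 8(1.008) + 2(14.007)
    = 72.066 + 8.064 + 28.014 = 108.144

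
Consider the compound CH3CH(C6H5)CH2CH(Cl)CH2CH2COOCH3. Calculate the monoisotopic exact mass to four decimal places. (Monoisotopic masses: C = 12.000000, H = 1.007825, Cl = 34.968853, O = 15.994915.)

Atom tally by fragment:
  CH3 → C:1 H:3
  CH(C6H5) → C:7 H:6
  CH2 → C:1 H:2
  CH(Cl) → C:1 H:1 Cl:1
  CH2 → C:1 H:2
  CH2COOCH3 → C:3 H:5 O:2
Element totals:
  C: 14
  H: 19
  Cl: 1
  O: 2
Molecular formula: C14H19ClO2.
  M = 14(12.0) + 19(1.007825) + 34.968853 + 2(15.994915)
    = 168.000000 + 19.148675 + 34.968853 + 31.989830 = 254.107358

254.1074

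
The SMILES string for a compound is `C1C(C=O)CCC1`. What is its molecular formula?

C6H10O

Atom tally by fragment:
  cyclopentane ring core → C:5 H:10
  (− 1 ring H displaced by substituents)
  + CHO → C:1 H:1 O:1
Element totals:
  C: 6
  H: 10
  O: 1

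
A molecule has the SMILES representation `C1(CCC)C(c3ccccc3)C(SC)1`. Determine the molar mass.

Atom tally by fragment:
  cyclopropane ring core → C:3 H:6
  (− 3 ring H displaced by substituents)
  + CH2CH2CH3 → C:3 H:7
  + C6H5 → C:6 H:5
  + SCH3 → C:1 H:3 S:1
Element totals:
  C: 13
  H: 18
  S: 1
Molecular formula: C13H18S.
  M = 13(12.011) + 18(1.008) + 32.06
    = 156.143 + 18.144 + 32.060 = 206.347

206.35 g/mol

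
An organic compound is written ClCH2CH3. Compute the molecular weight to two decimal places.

Element totals:
  C: 2
  H: 5
  Cl: 1
Molecular formula: C2H5Cl.
  M = 2(12.011) + 5(1.008) + 35.45
    = 24.022 + 5.040 + 35.450 = 64.512

64.51 g/mol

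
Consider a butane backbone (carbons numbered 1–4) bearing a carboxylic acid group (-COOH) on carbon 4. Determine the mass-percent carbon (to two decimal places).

Atom tally by fragment:
  CH3 → C:1 H:3
  CH2 → C:1 H:2
  CH2 → C:1 H:2
  CH2COOH → C:2 H:3 O:2
Element totals:
  C: 5
  H: 10
  O: 2
Molecular formula: C5H10O2.
Molar mass = 102.133 g/mol.
Mass from C: 5 × 12.011 = 60.055 g/mol.
%C = 60.055 / 102.133 × 100 = 58.80%.

58.80%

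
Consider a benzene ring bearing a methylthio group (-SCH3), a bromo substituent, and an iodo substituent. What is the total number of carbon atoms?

7

Atom tally by fragment:
  benzene ring core → C:6 H:6
  (− 3 ring H displaced by substituents)
  + SCH3 → C:1 H:3 S:1
  + Br → Br:1
  + I → I:1
Element totals:
  C: 7
  H: 6
  Br: 1
  I: 1
  S: 1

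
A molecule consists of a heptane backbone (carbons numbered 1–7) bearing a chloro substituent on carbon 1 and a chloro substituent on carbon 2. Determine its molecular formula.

Atom tally by fragment:
  ClCH2 → C:1 H:2 Cl:1
  CH(Cl) → C:1 H:1 Cl:1
  CH2 → C:1 H:2
  CH2 → C:1 H:2
  CH2 → C:1 H:2
  CH2 → C:1 H:2
  CH3 → C:1 H:3
Element totals:
  C: 7
  H: 14
  Cl: 2

C7H14Cl2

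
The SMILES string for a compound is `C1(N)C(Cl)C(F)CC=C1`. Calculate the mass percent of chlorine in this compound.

23.70%

Atom tally by fragment:
  cyclohexene ring core → C:6 H:10
  (− 3 ring H displaced by substituents)
  + NH2 → N:1 H:2
  + Cl → Cl:1
  + F → F:1
Element totals:
  C: 6
  H: 9
  Cl: 1
  F: 1
  N: 1
Molecular formula: C6H9ClFN.
Molar mass = 149.593 g/mol.
Mass from Cl: 1 × 35.45 = 35.450 g/mol.
%Cl = 35.450 / 149.593 × 100 = 23.70%.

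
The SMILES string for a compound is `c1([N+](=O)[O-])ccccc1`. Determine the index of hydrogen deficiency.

5

Atom tally by fragment:
  benzene ring core → C:6 H:6
  (− 1 ring H displaced by substituents)
  + NO2 → N:1 O:2
Element totals:
  C: 6
  H: 5
  N: 1
  O: 2
Molecular formula: C6H5NO2.
DoU = (2C + 2 + N − H − X) / 2 = (2·6 + 2 + 1 − 5 − 0) / 2 = 5.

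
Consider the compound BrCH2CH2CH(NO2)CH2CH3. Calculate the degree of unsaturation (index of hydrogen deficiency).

1

Element totals:
  C: 5
  H: 10
  Br: 1
  N: 1
  O: 2
Molecular formula: C5H10BrNO2.
DoU = (2C + 2 + N − H − X) / 2 = (2·5 + 2 + 1 − 10 − 1) / 2 = 1.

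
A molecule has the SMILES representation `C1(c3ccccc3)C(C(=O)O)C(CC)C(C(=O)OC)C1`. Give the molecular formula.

C16H20O4

Atom tally by fragment:
  cyclopentane ring core → C:5 H:10
  (− 4 ring H displaced by substituents)
  + C6H5 → C:6 H:5
  + COOH → C:1 H:1 O:2
  + C2H5 → C:2 H:5
  + COOCH3 → C:2 H:3 O:2
Element totals:
  C: 16
  H: 20
  O: 4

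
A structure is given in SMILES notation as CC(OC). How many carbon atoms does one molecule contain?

Atom tally by fragment:
  CH3 → C:1 H:3
  CH2OCH3 → C:2 H:5 O:1
Element totals:
  C: 3
  H: 8
  O: 1

3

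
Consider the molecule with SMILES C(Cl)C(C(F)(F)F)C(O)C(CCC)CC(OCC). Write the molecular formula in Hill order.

C12H22ClF3O2

Atom tally by fragment:
  ClCH2 → C:1 H:2 Cl:1
  CH(CF3) → C:2 H:1 F:3
  CH(OH) → C:1 H:2 O:1
  CH(CH2CH2CH3) → C:4 H:8
  CH2 → C:1 H:2
  CH2OC2H5 → C:3 H:7 O:1
Element totals:
  C: 12
  H: 22
  Cl: 1
  F: 3
  O: 2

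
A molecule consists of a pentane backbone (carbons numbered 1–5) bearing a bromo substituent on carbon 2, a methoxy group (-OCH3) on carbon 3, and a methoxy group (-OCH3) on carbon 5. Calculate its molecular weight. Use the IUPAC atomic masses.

211.10 g/mol

Atom tally by fragment:
  CH3 → C:1 H:3
  CH(Br) → C:1 H:1 Br:1
  CH(OCH3) → C:2 H:4 O:1
  CH2 → C:1 H:2
  CH2OCH3 → C:2 H:5 O:1
Element totals:
  C: 7
  H: 15
  Br: 1
  O: 2
Molecular formula: C7H15BrO2.
  M = 7(12.011) + 15(1.008) + 79.904 + 2(15.999)
    = 84.077 + 15.120 + 79.904 + 31.998 = 211.099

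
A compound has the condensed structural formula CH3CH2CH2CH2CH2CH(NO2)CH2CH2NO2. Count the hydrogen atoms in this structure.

Atom tally by fragment:
  CH3 → C:1 H:3
  CH2 → C:1 H:2
  CH2 → C:1 H:2
  CH2 → C:1 H:2
  CH2 → C:1 H:2
  CH(NO2) → C:1 H:1 N:1 O:2
  CH2 → C:1 H:2
  CH2NO2 → C:1 H:2 N:1 O:2
Element totals:
  C: 8
  H: 16
  N: 2
  O: 4

16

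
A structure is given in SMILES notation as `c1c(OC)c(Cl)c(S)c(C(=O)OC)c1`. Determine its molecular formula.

C9H9ClO3S

Atom tally by fragment:
  benzene ring core → C:6 H:6
  (− 4 ring H displaced by substituents)
  + OCH3 → C:1 H:3 O:1
  + Cl → Cl:1
  + SH → S:1 H:1
  + COOCH3 → C:2 H:3 O:2
Element totals:
  C: 9
  H: 9
  Cl: 1
  O: 3
  S: 1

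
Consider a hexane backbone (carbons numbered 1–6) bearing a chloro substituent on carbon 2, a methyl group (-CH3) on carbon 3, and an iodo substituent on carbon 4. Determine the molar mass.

260.54 g/mol

Atom tally by fragment:
  CH3 → C:1 H:3
  CH(Cl) → C:1 H:1 Cl:1
  CH(CH3) → C:2 H:4
  CH(I) → C:1 H:1 I:1
  CH2 → C:1 H:2
  CH3 → C:1 H:3
Element totals:
  C: 7
  H: 14
  Cl: 1
  I: 1
Molecular formula: C7H14ClI.
  M = 7(12.011) + 14(1.008) + 35.45 + 126.904
    = 84.077 + 14.112 + 35.450 + 126.904 = 260.543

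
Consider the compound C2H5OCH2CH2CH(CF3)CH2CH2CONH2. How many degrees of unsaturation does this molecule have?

Atom tally by fragment:
  C2H5OCH2 → C:3 H:7 O:1
  CH2 → C:1 H:2
  CH(CF3) → C:2 H:1 F:3
  CH2 → C:1 H:2
  CH2CONH2 → C:2 H:4 O:1 N:1
Element totals:
  C: 9
  H: 16
  F: 3
  N: 1
  O: 2
Molecular formula: C9H16F3NO2.
DoU = (2C + 2 + N − H − X) / 2 = (2·9 + 2 + 1 − 16 − 3) / 2 = 1.

1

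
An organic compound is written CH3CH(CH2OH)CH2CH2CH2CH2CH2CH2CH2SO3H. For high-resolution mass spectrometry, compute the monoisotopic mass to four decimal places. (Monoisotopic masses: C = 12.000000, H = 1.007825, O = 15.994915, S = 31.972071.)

Element totals:
  C: 10
  H: 22
  O: 4
  S: 1
Molecular formula: C10H22O4S.
  M = 10(12.0) + 22(1.007825) + 4(15.994915) + 31.972071
    = 120.000000 + 22.172150 + 63.979660 + 31.972071 = 238.123881

238.1239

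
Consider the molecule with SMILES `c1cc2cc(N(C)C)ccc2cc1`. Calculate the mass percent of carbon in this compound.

84.17%

Atom tally by fragment:
  naphthalene ring system core → C:10 H:8
  (− 1 ring H displaced by substituents)
  + N(CH3)2 → N:1 C:2 H:6
Element totals:
  C: 12
  H: 13
  N: 1
Molecular formula: C12H13N.
Molar mass = 171.243 g/mol.
Mass from C: 12 × 12.011 = 144.132 g/mol.
%C = 144.132 / 171.243 × 100 = 84.17%.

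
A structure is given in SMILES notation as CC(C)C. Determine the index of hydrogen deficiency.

0

Atom tally by fragment:
  CH3 → C:1 H:3
  CH(CH3) → C:2 H:4
  CH3 → C:1 H:3
Element totals:
  C: 4
  H: 10
Molecular formula: C4H10.
DoU = (2C + 2 + N − H − X) / 2 = (2·4 + 2 + 0 − 10 − 0) / 2 = 0.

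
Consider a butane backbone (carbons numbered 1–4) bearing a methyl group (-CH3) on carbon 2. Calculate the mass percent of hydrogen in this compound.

16.76%

Atom tally by fragment:
  CH3 → C:1 H:3
  CH(CH3) → C:2 H:4
  CH2 → C:1 H:2
  CH3 → C:1 H:3
Element totals:
  C: 5
  H: 12
Molecular formula: C5H12.
Molar mass = 72.151 g/mol.
Mass from H: 12 × 1.008 = 12.096 g/mol.
%H = 12.096 / 72.151 × 100 = 16.76%.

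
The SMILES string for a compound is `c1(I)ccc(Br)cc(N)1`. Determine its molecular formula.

C6H5BrIN

Atom tally by fragment:
  benzene ring core → C:6 H:6
  (− 3 ring H displaced by substituents)
  + I → I:1
  + Br → Br:1
  + NH2 → N:1 H:2
Element totals:
  C: 6
  H: 5
  Br: 1
  I: 1
  N: 1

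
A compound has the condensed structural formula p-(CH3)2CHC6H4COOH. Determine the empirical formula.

Element totals:
  C: 10
  H: 12
  O: 2
Molecular formula: C10H12O2.
gcd of subscripts = 2; dividing each by 2:
  C: 10/2 = 5
  H: 12/2 = 6
  O: 2/2 = 1

C5H6O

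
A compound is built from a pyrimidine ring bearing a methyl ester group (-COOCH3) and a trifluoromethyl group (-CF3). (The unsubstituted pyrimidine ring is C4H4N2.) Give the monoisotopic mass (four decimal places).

Atom tally by fragment:
  pyrimidine ring core → C:4 H:4 N:2
  (− 2 ring H displaced by substituents)
  + COOCH3 → C:2 H:3 O:2
  + CF3 → C:1 F:3
Element totals:
  C: 7
  H: 5
  F: 3
  N: 2
  O: 2
Molecular formula: C7H5F3N2O2.
  M = 7(12.0) + 5(1.007825) + 3(18.998403) + 2(14.003074) + 2(15.994915)
    = 84.000000 + 5.039125 + 56.995209 + 28.006148 + 31.989830 = 206.030312

206.0303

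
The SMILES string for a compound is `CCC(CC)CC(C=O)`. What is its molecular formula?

C8H16O

Atom tally by fragment:
  CH3 → C:1 H:3
  CH2 → C:1 H:2
  CH(C2H5) → C:3 H:6
  CH2 → C:1 H:2
  CH2CHO → C:2 H:3 O:1
Element totals:
  C: 8
  H: 16
  O: 1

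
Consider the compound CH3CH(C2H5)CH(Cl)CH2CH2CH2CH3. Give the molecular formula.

C9H19Cl

Atom tally by fragment:
  CH3 → C:1 H:3
  CH(C2H5) → C:3 H:6
  CH(Cl) → C:1 H:1 Cl:1
  CH2 → C:1 H:2
  CH2 → C:1 H:2
  CH2 → C:1 H:2
  CH3 → C:1 H:3
Element totals:
  C: 9
  H: 19
  Cl: 1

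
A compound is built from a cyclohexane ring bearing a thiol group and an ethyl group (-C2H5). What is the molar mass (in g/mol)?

144.28 g/mol

Atom tally by fragment:
  cyclohexane ring core → C:6 H:12
  (− 2 ring H displaced by substituents)
  + SH → S:1 H:1
  + C2H5 → C:2 H:5
Element totals:
  C: 8
  H: 16
  S: 1
Molecular formula: C8H16S.
  M = 8(12.011) + 16(1.008) + 32.06
    = 96.088 + 16.128 + 32.060 = 144.276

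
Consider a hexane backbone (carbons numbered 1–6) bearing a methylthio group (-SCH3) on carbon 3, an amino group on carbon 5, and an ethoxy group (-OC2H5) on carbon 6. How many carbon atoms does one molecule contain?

Atom tally by fragment:
  CH3 → C:1 H:3
  CH2 → C:1 H:2
  CH(SCH3) → C:2 H:4 S:1
  CH2 → C:1 H:2
  CH(NH2) → C:1 H:3 N:1
  CH2OC2H5 → C:3 H:7 O:1
Element totals:
  C: 9
  H: 21
  N: 1
  O: 1
  S: 1

9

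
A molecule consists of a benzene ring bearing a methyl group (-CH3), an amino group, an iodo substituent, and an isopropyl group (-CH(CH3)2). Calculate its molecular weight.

275.13 g/mol

Atom tally by fragment:
  benzene ring core → C:6 H:6
  (− 4 ring H displaced by substituents)
  + CH3 → C:1 H:3
  + NH2 → N:1 H:2
  + I → I:1
  + CH(CH3)2 → C:3 H:7
Element totals:
  C: 10
  H: 14
  I: 1
  N: 1
Molecular formula: C10H14IN.
  M = 10(12.011) + 14(1.008) + 126.904 + 14.007
    = 120.110 + 14.112 + 126.904 + 14.007 = 275.133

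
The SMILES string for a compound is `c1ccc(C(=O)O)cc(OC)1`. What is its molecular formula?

Atom tally by fragment:
  benzene ring core → C:6 H:6
  (− 2 ring H displaced by substituents)
  + COOH → C:1 H:1 O:2
  + OCH3 → C:1 H:3 O:1
Element totals:
  C: 8
  H: 8
  O: 3

C8H8O3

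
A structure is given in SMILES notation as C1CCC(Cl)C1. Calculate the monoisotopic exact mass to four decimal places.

104.0393

Atom tally by fragment:
  cyclopentane ring core → C:5 H:10
  (− 1 ring H displaced by substituents)
  + Cl → Cl:1
Element totals:
  C: 5
  H: 9
  Cl: 1
Molecular formula: C5H9Cl.
  M = 5(12.0) + 9(1.007825) + 34.968853
    = 60.000000 + 9.070425 + 34.968853 = 104.039278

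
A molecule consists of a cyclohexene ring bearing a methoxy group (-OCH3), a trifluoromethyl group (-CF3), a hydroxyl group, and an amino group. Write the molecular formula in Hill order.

Atom tally by fragment:
  cyclohexene ring core → C:6 H:10
  (− 4 ring H displaced by substituents)
  + OCH3 → C:1 H:3 O:1
  + CF3 → C:1 F:3
  + OH → O:1 H:1
  + NH2 → N:1 H:2
Element totals:
  C: 8
  H: 12
  F: 3
  N: 1
  O: 2

C8H12F3NO2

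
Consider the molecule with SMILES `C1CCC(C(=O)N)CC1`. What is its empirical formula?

C7H13NO

Atom tally by fragment:
  cyclohexane ring core → C:6 H:12
  (− 1 ring H displaced by substituents)
  + CONH2 → C:1 H:2 O:1 N:1
Element totals:
  C: 7
  H: 13
  N: 1
  O: 1
Molecular formula: C7H13NO.
gcd of subscripts (7, 13, 1, 1) = 1, so the empirical formula equals the molecular formula.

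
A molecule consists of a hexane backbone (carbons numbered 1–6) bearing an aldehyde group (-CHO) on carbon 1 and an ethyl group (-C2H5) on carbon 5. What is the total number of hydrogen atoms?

Atom tally by fragment:
  OHCCH2 → C:2 H:3 O:1
  CH2 → C:1 H:2
  CH2 → C:1 H:2
  CH2 → C:1 H:2
  CH(C2H5) → C:3 H:6
  CH3 → C:1 H:3
Element totals:
  C: 9
  H: 18
  O: 1

18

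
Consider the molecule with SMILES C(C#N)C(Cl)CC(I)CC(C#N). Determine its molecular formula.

Atom tally by fragment:
  NCCH2 → C:2 H:2 N:1
  CH(Cl) → C:1 H:1 Cl:1
  CH2 → C:1 H:2
  CH(I) → C:1 H:1 I:1
  CH2 → C:1 H:2
  CH2CN → C:2 H:2 N:1
Element totals:
  C: 8
  H: 10
  Cl: 1
  I: 1
  N: 2

C8H10ClIN2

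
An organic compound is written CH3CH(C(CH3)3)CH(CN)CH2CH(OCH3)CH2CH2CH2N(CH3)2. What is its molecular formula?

C16H32N2O

Element totals:
  C: 16
  H: 32
  N: 2
  O: 1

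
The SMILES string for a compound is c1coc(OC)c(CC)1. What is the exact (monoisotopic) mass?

Atom tally by fragment:
  furan ring core → C:4 H:4 O:1
  (− 2 ring H displaced by substituents)
  + OCH3 → C:1 H:3 O:1
  + C2H5 → C:2 H:5
Element totals:
  C: 7
  H: 10
  O: 2
Molecular formula: C7H10O2.
  M = 7(12.0) + 10(1.007825) + 2(15.994915)
    = 84.000000 + 10.078250 + 31.989830 = 126.068080

126.0681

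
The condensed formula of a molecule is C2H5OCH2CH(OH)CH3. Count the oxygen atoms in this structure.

Atom tally by fragment:
  C2H5OCH2 → C:3 H:7 O:1
  CH(OH) → C:1 H:2 O:1
  CH3 → C:1 H:3
Element totals:
  C: 5
  H: 12
  O: 2

2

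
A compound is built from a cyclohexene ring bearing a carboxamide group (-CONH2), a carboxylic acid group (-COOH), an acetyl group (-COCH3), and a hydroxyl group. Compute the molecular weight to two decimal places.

227.22 g/mol

Atom tally by fragment:
  cyclohexene ring core → C:6 H:10
  (− 4 ring H displaced by substituents)
  + CONH2 → C:1 H:2 O:1 N:1
  + COOH → C:1 H:1 O:2
  + COCH3 → C:2 H:3 O:1
  + OH → O:1 H:1
Element totals:
  C: 10
  H: 13
  N: 1
  O: 5
Molecular formula: C10H13NO5.
  M = 10(12.011) + 13(1.008) + 14.007 + 5(15.999)
    = 120.110 + 13.104 + 14.007 + 79.995 = 227.216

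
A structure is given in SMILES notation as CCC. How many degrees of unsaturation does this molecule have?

0

Atom tally by fragment:
  CH3 → C:1 H:3
  CH2 → C:1 H:2
  CH3 → C:1 H:3
Element totals:
  C: 3
  H: 8
Molecular formula: C3H8.
DoU = (2C + 2 + N − H − X) / 2 = (2·3 + 2 + 0 − 8 − 0) / 2 = 0.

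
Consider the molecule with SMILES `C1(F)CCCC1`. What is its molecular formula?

C5H9F

Atom tally by fragment:
  cyclopentane ring core → C:5 H:10
  (− 1 ring H displaced by substituents)
  + F → F:1
Element totals:
  C: 5
  H: 9
  F: 1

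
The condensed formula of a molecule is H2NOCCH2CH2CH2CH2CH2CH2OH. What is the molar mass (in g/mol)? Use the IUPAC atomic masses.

Atom tally by fragment:
  H2NOCCH2 → C:2 H:4 O:1 N:1
  CH2 → C:1 H:2
  CH2 → C:1 H:2
  CH2 → C:1 H:2
  CH2 → C:1 H:2
  CH2OH → C:1 H:3 O:1
Element totals:
  C: 7
  H: 15
  N: 1
  O: 2
Molecular formula: C7H15NO2.
  M = 7(12.011) + 15(1.008) + 14.007 + 2(15.999)
    = 84.077 + 15.120 + 14.007 + 31.998 = 145.202

145.20 g/mol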